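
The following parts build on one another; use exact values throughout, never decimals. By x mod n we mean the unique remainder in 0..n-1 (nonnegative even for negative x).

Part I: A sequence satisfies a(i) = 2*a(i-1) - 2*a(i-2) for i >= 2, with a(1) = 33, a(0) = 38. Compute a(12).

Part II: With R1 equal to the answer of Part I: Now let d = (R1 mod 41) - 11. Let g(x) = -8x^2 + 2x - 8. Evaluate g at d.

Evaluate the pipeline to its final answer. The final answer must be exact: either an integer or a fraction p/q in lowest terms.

Part I: a(2) = 2*(33) - 2*(38) = -10; iterating: a(2)=-10, a(3)=-86, a(4)=-152, a(5)=-132, a(6)=40, a(7)=344, a(8)=608, a(9)=528, a(10)=-160, a(11)=-1376, a(12)=-2432; answer -2432
Part II: R1 = -2432; d = 17; -8*(17)^2 + 2*(17)^1 - 8 = (-2312) + (34) + (-8) = -2286; answer -2286

-2286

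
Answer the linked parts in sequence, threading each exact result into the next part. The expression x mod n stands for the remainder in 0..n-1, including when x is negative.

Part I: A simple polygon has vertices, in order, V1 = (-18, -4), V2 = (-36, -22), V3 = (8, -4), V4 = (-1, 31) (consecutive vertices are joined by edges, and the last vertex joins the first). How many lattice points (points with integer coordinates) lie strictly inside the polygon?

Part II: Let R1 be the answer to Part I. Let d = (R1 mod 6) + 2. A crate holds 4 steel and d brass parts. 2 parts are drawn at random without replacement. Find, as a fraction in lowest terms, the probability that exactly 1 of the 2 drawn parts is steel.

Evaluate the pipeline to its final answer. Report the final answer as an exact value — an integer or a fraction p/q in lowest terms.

Part I: cross terms: (-18*-22 - -36*-4)=252, (-36*-4 - 8*-22)=320, (8*31 - -1*-4)=244, (-1*-4 - -18*31)=562; twice the area = |1378| = 1378; area = 689; boundary points = 18 + 2 + 1 + 1 = 22; strictly interior points = area - boundary/2 + 1 = 679; answer 679
Part II: R1 = 679; d = 3; total draws C(7,2) = 21; favorable C(4,1)*C(3,1) = 12; P = 4/7; answer 4/7

4/7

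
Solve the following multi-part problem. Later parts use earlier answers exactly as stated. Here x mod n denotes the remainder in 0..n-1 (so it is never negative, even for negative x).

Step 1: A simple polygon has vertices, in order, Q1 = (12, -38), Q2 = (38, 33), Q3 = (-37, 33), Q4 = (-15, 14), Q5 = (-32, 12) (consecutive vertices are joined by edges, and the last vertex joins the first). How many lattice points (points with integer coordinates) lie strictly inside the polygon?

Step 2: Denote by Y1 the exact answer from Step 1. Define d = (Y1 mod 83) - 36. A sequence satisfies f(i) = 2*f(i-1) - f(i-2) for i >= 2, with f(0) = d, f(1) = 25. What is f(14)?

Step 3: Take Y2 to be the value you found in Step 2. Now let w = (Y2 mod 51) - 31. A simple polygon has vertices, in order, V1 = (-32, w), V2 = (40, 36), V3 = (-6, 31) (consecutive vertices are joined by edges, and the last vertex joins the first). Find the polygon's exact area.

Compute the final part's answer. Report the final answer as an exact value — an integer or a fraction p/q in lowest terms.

947

Step 1: cross terms: (12*33 - 38*-38)=1840, (38*33 - -37*33)=2475, (-37*14 - -15*33)=-23, (-15*12 - -32*14)=268, (-32*-38 - 12*12)=1072; twice the area = |5632| = 5632; area = 2816; boundary points = 1 + 75 + 1 + 1 + 2 = 80; strictly interior points = area - boundary/2 + 1 = 2777; answer 2777
Step 2: Y1 = 2777; d = 2; f(2) = 2*(25) - 1*(2) = 48; iterating: f(2)=48, f(3)=71, f(4)=94, f(5)=117, f(6)=140, f(7)=163, f(8)=186, f(9)=209, f(10)=232, f(11)=255, f(12)=278, f(13)=301, f(14)=324; answer 324
Step 3: Y2 = 324; w = -13; cross terms: (-32*36 - 40*-13)=-632, (40*31 - -6*36)=1456, (-6*-13 - -32*31)=1070; twice the area = |1894| = 1894; area = 947; answer 947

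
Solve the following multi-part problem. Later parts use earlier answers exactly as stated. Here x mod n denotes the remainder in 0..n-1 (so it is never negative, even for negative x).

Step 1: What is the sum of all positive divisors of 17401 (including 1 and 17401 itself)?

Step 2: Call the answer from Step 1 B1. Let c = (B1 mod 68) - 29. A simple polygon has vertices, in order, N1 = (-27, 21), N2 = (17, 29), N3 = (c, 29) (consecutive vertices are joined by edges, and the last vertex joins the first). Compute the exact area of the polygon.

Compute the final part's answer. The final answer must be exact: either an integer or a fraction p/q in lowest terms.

64

Step 1: 17401 is prime, so its only divisors are 1 and 17401; sigma = 1 + 17401 = 17402; answer 17402
Step 2: B1 = 17402; c = 33; cross terms: (-27*29 - 17*21)=-1140, (17*29 - 33*29)=-464, (33*21 - -27*29)=1476; twice the area = |-128| = 128; area = 64; answer 64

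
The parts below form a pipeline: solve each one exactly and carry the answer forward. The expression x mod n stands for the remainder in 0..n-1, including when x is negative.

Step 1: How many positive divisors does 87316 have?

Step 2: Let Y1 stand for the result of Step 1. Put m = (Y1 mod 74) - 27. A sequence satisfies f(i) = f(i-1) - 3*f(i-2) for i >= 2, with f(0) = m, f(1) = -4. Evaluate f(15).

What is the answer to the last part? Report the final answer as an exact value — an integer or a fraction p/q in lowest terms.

Step 1: 87316 = 2^2 * 83 * 263; number of divisors = (2+1) * (1+1) * (1+1) = 12; answer 12
Step 2: Y1 = 12; m = -15; f(2) = 1*(-4) - 3*(-15) = 41; iterating: f(2)=41, f(3)=53, f(4)=-70, f(5)=-229, f(6)=-19, f(7)=668, f(8)=725, f(9)=-1279, f(10)=-3454, f(11)=383, f(12)=10745, f(13)=9596, f(14)=-22639, f(15)=-51427; answer -51427

-51427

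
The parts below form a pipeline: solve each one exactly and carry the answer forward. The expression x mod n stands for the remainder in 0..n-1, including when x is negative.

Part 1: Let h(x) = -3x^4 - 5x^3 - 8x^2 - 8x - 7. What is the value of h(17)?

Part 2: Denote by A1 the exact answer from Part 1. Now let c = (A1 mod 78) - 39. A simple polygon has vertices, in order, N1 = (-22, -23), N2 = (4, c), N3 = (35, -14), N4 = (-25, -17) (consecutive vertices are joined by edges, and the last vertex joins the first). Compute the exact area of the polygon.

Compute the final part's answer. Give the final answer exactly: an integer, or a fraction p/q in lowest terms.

216

Part 1: -3*(17)^4 - 5*(17)^3 - 8*(17)^2 - 8*(17)^1 - 7 = (-250563) + (-24565) + (-2312) + (-136) + (-7) = -277583; answer -277583
Part 2: A1 = -277583; c = -20; cross terms: (-22*-20 - 4*-23)=532, (4*-14 - 35*-20)=644, (35*-17 - -25*-14)=-945, (-25*-23 - -22*-17)=201; twice the area = |432| = 432; area = 216; answer 216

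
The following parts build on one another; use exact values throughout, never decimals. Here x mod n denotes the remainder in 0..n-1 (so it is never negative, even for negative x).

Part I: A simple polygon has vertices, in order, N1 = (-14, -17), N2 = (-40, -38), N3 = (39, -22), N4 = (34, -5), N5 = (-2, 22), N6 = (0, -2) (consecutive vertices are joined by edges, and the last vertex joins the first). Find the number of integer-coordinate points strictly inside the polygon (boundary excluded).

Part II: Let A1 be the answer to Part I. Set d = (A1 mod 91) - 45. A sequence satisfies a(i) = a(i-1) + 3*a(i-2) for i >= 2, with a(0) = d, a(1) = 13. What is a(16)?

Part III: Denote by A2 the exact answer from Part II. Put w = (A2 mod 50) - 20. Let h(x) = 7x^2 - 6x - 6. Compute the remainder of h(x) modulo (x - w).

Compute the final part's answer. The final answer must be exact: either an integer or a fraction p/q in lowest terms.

907

Part I: cross terms: (-14*-38 - -40*-17)=-148, (-40*-22 - 39*-38)=2362, (39*-5 - 34*-22)=553, (34*22 - -2*-5)=738, (-2*-2 - 0*22)=4, (0*-17 - -14*-2)=-28; twice the area = |3481| = 3481; area = 3481/2; boundary points = 1 + 1 + 1 + 9 + 2 + 1 = 15; strictly interior points = area - boundary/2 + 1 = 1734; answer 1734
Part II: A1 = 1734; d = -40; a(2) = 1*(13) + 3*(-40) = -107; iterating: a(2)=-107, a(3)=-68, a(4)=-389, a(5)=-593, a(6)=-1760, a(7)=-3539, a(8)=-8819, a(9)=-19436, a(10)=-45893, a(11)=-104201, a(12)=-241880, a(13)=-554483, a(14)=-1280123, a(15)=-2943572, a(16)=-6783941; answer -6783941
Part III: A2 = -6783941; w = -11; remainder = value at the root: 7*(-11)^2 - 6*(-11)^1 - 6 = (847) + (66) + (-6) = 907; answer 907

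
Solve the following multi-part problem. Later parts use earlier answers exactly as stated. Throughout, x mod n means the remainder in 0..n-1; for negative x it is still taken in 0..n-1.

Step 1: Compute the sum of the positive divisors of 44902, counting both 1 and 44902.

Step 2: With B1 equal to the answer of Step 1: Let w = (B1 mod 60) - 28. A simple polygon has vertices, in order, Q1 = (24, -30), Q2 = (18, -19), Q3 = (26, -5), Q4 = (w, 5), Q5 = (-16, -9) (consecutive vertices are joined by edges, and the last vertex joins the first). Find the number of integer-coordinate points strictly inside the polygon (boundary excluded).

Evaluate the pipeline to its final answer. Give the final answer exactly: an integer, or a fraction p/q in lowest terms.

Step 1: 44902 = 2 * 11 * 13 * 157; sigma = (1 + 2) * (1 + 11) * (1 + 13) * (1 + 157) = 3 * 12 * 14 * 158 = 79632; answer 79632
Step 2: B1 = 79632; w = -16; cross terms: (24*-19 - 18*-30)=84, (18*-5 - 26*-19)=404, (26*5 - -16*-5)=50, (-16*-9 - -16*5)=224, (-16*-30 - 24*-9)=696; twice the area = |1458| = 1458; area = 729; boundary points = 1 + 2 + 2 + 14 + 1 = 20; strictly interior points = area - boundary/2 + 1 = 720; answer 720

720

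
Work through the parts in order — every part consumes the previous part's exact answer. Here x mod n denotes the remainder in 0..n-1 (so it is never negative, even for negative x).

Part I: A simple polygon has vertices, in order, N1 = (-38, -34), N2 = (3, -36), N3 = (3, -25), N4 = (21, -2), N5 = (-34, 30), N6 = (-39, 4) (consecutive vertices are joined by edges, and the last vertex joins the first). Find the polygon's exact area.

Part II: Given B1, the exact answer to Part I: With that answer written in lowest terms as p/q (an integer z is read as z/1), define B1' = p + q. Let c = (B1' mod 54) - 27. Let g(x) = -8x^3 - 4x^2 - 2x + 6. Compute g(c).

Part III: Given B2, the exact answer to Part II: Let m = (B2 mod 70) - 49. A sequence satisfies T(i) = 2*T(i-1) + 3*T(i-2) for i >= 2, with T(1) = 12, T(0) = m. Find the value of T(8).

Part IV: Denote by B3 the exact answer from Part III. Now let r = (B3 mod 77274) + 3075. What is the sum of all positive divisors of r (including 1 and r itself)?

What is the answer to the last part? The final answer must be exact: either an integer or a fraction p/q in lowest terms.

Part I: cross terms: (-38*-36 - 3*-34)=1470, (3*-25 - 3*-36)=33, (3*-2 - 21*-25)=519, (21*30 - -34*-2)=562, (-34*4 - -39*30)=1034, (-39*-34 - -38*4)=1478; twice the area = |5096| = 5096; area = 2548; answer 2548
Part II: B1 = 2548; threaded value p + q = 2549; c = -16; -8*(-16)^3 - 4*(-16)^2 - 2*(-16)^1 + 6 = (32768) + (-1024) + (32) + (6) = 31782; answer 31782
Part III: B2 = 31782; m = -47; T(2) = 2*(12) + 3*(-47) = -117; iterating: T(2)=-117, T(3)=-198, T(4)=-747, T(5)=-2088, T(6)=-6417, T(7)=-19098, T(8)=-57447; answer -57447
Part IV: B3 = -57447; r = 22902; 22902 = 2 * 3 * 11 * 347; sigma = (1 + 2) * (1 + 3) * (1 + 11) * (1 + 347) = 3 * 4 * 12 * 348 = 50112; answer 50112

50112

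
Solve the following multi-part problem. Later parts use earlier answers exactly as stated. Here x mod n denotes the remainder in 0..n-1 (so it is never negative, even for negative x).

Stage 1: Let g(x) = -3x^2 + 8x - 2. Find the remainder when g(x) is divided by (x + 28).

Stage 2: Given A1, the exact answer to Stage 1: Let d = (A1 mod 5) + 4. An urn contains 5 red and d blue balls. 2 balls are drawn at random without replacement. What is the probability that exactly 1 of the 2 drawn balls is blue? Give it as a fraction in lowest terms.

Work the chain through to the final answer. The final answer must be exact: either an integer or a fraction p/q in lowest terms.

Stage 1: remainder = value at the root: -3*(-28)^2 + 8*(-28)^1 - 2 = (-2352) + (-224) + (-2) = -2578; answer -2578
Stage 2: A1 = -2578; d = 6; total draws C(11,2) = 55; favorable C(6,1)*C(5,1) = 30; P = 6/11; answer 6/11

6/11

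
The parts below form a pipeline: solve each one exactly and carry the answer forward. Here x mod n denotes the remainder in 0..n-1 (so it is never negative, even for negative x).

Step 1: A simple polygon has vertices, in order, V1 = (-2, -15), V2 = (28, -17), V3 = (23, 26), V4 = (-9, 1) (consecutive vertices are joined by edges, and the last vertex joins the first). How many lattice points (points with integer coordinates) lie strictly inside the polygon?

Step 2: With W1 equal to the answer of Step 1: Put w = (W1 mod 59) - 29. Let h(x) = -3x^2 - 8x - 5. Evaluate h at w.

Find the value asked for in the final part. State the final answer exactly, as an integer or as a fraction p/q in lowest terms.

-320

Step 1: cross terms: (-2*-17 - 28*-15)=454, (28*26 - 23*-17)=1119, (23*1 - -9*26)=257, (-9*-15 - -2*1)=137; twice the area = |1967| = 1967; area = 1967/2; boundary points = 2 + 1 + 1 + 1 = 5; strictly interior points = area - boundary/2 + 1 = 982; answer 982
Step 2: W1 = 982; w = 9; -3*(9)^2 - 8*(9)^1 - 5 = (-243) + (-72) + (-5) = -320; answer -320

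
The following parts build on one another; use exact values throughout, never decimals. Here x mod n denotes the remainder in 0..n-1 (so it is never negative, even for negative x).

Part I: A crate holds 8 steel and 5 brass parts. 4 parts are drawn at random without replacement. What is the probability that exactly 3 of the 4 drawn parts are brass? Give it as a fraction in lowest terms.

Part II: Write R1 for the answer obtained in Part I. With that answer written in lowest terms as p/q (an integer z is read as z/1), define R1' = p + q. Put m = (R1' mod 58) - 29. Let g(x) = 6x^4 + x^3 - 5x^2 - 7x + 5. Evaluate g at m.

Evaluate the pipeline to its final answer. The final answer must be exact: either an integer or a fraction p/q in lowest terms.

Part I: total draws C(13,4) = 715; favorable C(5,3)*C(8,1) = 80; P = 16/143; answer 16/143
Part II: R1 = 16/143; threaded value p + q = 159; m = 14; 6*(14)^4 + 1*(14)^3 - 5*(14)^2 - 7*(14)^1 + 5 = (230496) + (2744) + (-980) + (-98) + (5) = 232167; answer 232167

232167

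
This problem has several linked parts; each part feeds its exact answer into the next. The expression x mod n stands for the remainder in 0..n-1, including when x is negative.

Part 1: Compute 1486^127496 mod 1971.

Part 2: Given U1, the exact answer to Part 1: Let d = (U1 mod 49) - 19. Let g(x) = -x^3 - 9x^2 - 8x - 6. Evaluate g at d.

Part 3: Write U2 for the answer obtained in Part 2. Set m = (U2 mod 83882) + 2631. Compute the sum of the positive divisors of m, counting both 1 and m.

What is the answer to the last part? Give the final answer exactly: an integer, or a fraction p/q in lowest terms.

94800

Part 1: squarings mod 1971: 1486^1=1486, 1486^2=676, 1486^4=1675, 1486^8=892, 1486^16=1351, 1486^32=55, 1486^64=1054, 1486^128=1243, 1486^256=1756, 1486^512=892, 1486^1024=1351, 1486^2048=55, 1486^4096=1054, 1486^8192=1243, 1486^16384=1756, 1486^32768=892, 1486^65536=1351; 1486^127496 = 1486^8 * 1486^512 * 1486^4096 * 1486^8192 * 1486^16384 * 1486^32768 * 1486^65536 = 1243 (mod 1971); answer 1243
Part 2: U1 = 1243; d = -1; -1*(-1)^3 - 9*(-1)^2 - 8*(-1)^1 - 6 = (1) + (-9) + (8) + (-6) = -6; answer -6
Part 3: U2 = -6; m = 86507; 86507 = 19 * 29 * 157; sigma = (1 + 19) * (1 + 29) * (1 + 157) = 20 * 30 * 158 = 94800; answer 94800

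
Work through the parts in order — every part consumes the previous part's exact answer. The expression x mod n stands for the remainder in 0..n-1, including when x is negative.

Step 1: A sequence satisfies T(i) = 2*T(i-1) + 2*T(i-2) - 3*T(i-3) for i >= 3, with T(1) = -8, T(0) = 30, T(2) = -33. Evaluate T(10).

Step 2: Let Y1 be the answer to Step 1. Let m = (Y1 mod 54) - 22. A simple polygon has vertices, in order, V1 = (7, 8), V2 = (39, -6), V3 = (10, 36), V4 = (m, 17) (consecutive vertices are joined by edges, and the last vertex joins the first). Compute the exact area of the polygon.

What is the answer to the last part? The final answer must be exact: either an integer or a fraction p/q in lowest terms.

Step 1: T(3) = 2*(-33) + 2*(-8) - 3*(30) = -172; iterating: T(3)=-172, T(4)=-386, T(5)=-1017, T(6)=-2290, T(7)=-5456, T(8)=-12441, T(9)=-28924, T(10)=-66362; answer -66362
Step 2: Y1 = -66362; m = -18; cross terms: (7*-6 - 39*8)=-354, (39*36 - 10*-6)=1464, (10*17 - -18*36)=818, (-18*8 - 7*17)=-263; twice the area = |1665| = 1665; area = 1665/2; answer 1665/2

1665/2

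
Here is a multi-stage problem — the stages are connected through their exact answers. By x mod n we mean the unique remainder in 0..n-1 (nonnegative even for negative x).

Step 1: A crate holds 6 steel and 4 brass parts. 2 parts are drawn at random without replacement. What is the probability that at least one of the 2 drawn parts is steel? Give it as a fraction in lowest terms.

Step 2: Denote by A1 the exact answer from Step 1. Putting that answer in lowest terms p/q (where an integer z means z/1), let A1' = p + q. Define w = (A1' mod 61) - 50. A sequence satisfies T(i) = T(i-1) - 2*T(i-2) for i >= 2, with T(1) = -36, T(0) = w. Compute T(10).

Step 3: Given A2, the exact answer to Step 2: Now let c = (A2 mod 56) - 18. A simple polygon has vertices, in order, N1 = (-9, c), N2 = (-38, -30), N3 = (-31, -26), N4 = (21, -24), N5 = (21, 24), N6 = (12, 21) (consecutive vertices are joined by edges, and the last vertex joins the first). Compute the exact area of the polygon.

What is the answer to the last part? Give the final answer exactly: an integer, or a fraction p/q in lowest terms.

Step 1: total draws C(10,2) = 45; complement C(4,2) = 6; favorable 45 - 6 = 39; P = 13/15; answer 13/15
Step 2: A1 = 13/15; threaded value p + q = 28; w = -22; T(2) = 1*(-36) - 2*(-22) = 8; iterating: T(2)=8, T(3)=80, T(4)=64, T(5)=-96, T(6)=-224, T(7)=-32, T(8)=416, T(9)=480, T(10)=-352; answer -352
Step 3: A2 = -352; c = 22; cross terms: (-9*-30 - -38*22)=1106, (-38*-26 - -31*-30)=58, (-31*-24 - 21*-26)=1290, (21*24 - 21*-24)=1008, (21*21 - 12*24)=153, (12*22 - -9*21)=453; twice the area = |4068| = 4068; area = 2034; answer 2034

2034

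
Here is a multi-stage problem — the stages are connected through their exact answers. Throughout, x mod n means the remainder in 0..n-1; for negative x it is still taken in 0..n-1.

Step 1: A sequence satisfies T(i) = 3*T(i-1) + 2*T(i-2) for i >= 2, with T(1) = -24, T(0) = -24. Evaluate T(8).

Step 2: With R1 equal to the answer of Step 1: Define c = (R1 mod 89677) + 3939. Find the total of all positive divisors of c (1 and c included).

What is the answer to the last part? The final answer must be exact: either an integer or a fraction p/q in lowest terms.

93744

Step 1: T(2) = 3*(-24) + 2*(-24) = -120; iterating: T(2)=-120, T(3)=-408, T(4)=-1464, T(5)=-5208, T(6)=-18552, T(7)=-66072, T(8)=-235320; answer -235320
Step 2: R1 = -235320; c = 37650; 37650 = 2 * 3 * 5^2 * 251; sigma = (1 + 2) * (1 + 3) * (1 + 5 + 25) * (1 + 251) = 3 * 4 * 31 * 252 = 93744; answer 93744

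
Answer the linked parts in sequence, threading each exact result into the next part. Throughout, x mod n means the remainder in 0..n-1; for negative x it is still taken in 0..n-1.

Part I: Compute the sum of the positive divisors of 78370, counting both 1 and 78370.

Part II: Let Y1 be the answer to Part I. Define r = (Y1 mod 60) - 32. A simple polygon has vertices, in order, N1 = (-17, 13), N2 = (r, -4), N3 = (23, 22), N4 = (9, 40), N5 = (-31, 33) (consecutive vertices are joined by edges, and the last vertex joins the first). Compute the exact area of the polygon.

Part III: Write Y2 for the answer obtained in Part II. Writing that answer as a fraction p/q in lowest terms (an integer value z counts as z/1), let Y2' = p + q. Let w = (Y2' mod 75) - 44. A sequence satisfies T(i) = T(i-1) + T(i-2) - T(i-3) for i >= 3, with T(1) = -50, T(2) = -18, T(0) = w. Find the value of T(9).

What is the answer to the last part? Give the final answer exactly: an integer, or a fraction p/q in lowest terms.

Part I: 78370 = 2 * 5 * 17 * 461; sigma = (1 + 2) * (1 + 5) * (1 + 17) * (1 + 461) = 3 * 6 * 18 * 462 = 149688; answer 149688
Part II: Y1 = 149688; r = 16; cross terms: (-17*-4 - 16*13)=-140, (16*22 - 23*-4)=444, (23*40 - 9*22)=722, (9*33 - -31*40)=1537, (-31*13 - -17*33)=158; twice the area = |2721| = 2721; area = 2721/2; answer 2721/2
Part III: Y2 = 2721/2; threaded value p + q = 2723; w = -21; T(3) = 1*(-18) + 1*(-50) - 1*(-21) = -47; iterating: T(3)=-47, T(4)=-15, T(5)=-44, T(6)=-12, T(7)=-41, T(8)=-9, T(9)=-38; answer -38

-38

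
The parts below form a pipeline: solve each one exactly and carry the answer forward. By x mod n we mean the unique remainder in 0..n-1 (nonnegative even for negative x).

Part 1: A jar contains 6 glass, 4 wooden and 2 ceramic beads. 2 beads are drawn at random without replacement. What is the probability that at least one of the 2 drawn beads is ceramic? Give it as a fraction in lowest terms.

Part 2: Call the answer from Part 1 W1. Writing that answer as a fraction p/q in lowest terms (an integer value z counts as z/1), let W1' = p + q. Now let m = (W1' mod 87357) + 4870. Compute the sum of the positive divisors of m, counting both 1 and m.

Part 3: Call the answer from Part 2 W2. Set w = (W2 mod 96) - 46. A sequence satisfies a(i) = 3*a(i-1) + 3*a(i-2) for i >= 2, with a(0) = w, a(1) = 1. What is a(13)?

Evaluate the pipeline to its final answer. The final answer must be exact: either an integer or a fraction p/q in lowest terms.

-258292719

Part 1: total draws C(12,2) = 66; complement C(10,2) = 45; favorable 66 - 45 = 21; P = 7/22; answer 7/22
Part 2: W1 = 7/22; threaded value p + q = 29; m = 4899; 4899 = 3 * 23 * 71; sigma = (1 + 3) * (1 + 23) * (1 + 71) = 4 * 24 * 72 = 6912; answer 6912
Part 3: W2 = 6912; w = -46; a(2) = 3*(1) + 3*(-46) = -135; iterating: a(2)=-135, a(3)=-402, a(4)=-1611, a(5)=-6039, a(6)=-22950, a(7)=-86967, a(8)=-329751, a(9)=-1250154, a(10)=-4739715, a(11)=-17969607, a(12)=-68127966, a(13)=-258292719; answer -258292719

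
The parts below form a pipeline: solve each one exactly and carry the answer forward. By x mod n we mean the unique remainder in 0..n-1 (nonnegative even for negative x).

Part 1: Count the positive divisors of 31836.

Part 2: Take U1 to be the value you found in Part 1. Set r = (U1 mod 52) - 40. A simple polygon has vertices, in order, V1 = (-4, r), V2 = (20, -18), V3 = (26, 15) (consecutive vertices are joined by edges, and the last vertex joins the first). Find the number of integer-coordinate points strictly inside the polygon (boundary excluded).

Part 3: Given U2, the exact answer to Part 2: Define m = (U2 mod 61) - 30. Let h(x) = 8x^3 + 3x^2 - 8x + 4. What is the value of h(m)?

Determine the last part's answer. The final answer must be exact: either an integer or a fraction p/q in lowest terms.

532

Part 1: 31836 = 2^2 * 3 * 7 * 379; number of divisors = (2+1) * (1+1) * (1+1) * (1+1) = 24; answer 24
Part 2: U1 = 24; r = -16; cross terms: (-4*-18 - 20*-16)=392, (20*15 - 26*-18)=768, (26*-16 - -4*15)=-356; twice the area = |804| = 804; area = 402; boundary points = 2 + 3 + 1 = 6; strictly interior points = area - boundary/2 + 1 = 400; answer 400
Part 3: U2 = 400; m = 4; 8*(4)^3 + 3*(4)^2 - 8*(4)^1 + 4 = (512) + (48) + (-32) + (4) = 532; answer 532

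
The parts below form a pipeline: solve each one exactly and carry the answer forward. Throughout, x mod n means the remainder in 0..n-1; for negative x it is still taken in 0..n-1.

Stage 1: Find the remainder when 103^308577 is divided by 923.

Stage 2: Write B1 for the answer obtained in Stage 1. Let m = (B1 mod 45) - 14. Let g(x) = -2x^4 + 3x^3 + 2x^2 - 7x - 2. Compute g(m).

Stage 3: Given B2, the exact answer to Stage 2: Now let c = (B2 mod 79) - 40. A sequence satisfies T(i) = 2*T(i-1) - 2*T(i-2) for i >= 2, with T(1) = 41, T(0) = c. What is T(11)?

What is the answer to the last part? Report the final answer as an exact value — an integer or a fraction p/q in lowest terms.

1824

Stage 1: squarings mod 923: 103^1=103, 103^2=456, 103^4=261, 103^8=742, 103^16=456, 103^32=261, 103^64=742, 103^128=456, 103^256=261, 103^512=742, 103^1024=456, 103^2048=261, 103^4096=742, 103^8192=456, 103^16384=261, 103^32768=742, 103^65536=456, 103^131072=261, 103^262144=742; 103^308577 = 103^1 * 103^32 * 103^64 * 103^256 * 103^1024 * 103^4096 * 103^8192 * 103^32768 * 103^262144 = 818 (mod 923); answer 818
Stage 2: B1 = 818; m = -6; -2*(-6)^4 + 3*(-6)^3 + 2*(-6)^2 - 7*(-6)^1 - 2 = (-2592) + (-648) + (72) + (42) + (-2) = -3128; answer -3128
Stage 3: B2 = -3128; c = -8; T(2) = 2*(41) - 2*(-8) = 98; iterating: T(2)=98, T(3)=114, T(4)=32, T(5)=-164, T(6)=-392, T(7)=-456, T(8)=-128, T(9)=656, T(10)=1568, T(11)=1824; answer 1824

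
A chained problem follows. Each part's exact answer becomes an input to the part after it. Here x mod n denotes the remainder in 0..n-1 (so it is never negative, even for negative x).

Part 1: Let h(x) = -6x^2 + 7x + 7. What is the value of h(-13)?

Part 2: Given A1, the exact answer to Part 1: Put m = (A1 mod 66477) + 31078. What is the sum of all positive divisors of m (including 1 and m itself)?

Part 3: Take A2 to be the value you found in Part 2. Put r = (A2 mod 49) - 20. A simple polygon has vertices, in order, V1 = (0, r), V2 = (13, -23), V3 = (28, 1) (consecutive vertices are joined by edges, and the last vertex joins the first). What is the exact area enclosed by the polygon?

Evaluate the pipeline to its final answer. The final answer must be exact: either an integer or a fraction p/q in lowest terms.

Part 1: -6*(-13)^2 + 7*(-13)^1 + 7 = (-1014) + (-91) + (7) = -1098; answer -1098
Part 2: A1 = -1098; m = 96457; 96457 is prime, so its only divisors are 1 and 96457; sigma = 1 + 96457 = 96458; answer 96458
Part 3: A2 = 96458; r = 6; cross terms: (0*-23 - 13*6)=-78, (13*1 - 28*-23)=657, (28*6 - 0*1)=168; twice the area = |747| = 747; area = 747/2; answer 747/2

747/2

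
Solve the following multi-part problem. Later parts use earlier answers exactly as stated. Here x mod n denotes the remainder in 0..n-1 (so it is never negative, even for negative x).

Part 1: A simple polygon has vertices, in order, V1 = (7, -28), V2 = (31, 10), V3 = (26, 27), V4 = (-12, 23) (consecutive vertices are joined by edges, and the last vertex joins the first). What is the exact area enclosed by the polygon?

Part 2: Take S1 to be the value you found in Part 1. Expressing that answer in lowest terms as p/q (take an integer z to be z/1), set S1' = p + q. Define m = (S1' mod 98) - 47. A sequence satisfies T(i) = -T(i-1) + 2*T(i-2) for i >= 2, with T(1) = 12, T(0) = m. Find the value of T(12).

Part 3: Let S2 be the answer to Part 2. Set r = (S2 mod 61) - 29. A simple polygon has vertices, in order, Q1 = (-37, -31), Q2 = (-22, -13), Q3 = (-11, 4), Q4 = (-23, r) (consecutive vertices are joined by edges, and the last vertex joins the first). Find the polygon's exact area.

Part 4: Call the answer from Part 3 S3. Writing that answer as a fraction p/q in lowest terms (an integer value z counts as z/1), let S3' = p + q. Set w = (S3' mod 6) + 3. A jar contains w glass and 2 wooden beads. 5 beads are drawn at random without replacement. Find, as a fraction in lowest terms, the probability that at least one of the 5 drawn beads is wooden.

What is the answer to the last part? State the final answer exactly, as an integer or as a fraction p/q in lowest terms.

Part 1: cross terms: (7*10 - 31*-28)=938, (31*27 - 26*10)=577, (26*23 - -12*27)=922, (-12*-28 - 7*23)=175; twice the area = |2612| = 2612; area = 1306; answer 1306
Part 2: S1 = 1306; threaded value p + q = 1307; m = -14; T(2) = -1*(12) + 2*(-14) = -40; iterating: T(2)=-40, T(3)=64, T(4)=-144, T(5)=272, T(6)=-560, T(7)=1104, T(8)=-2224, T(9)=4432, T(10)=-8880, T(11)=17744, T(12)=-35504; answer -35504
Part 3: S2 = -35504; r = 30; cross terms: (-37*-13 - -22*-31)=-201, (-22*4 - -11*-13)=-231, (-11*30 - -23*4)=-238, (-23*-31 - -37*30)=1823; twice the area = |1153| = 1153; area = 1153/2; answer 1153/2
Part 4: S3 = 1153/2; threaded value p + q = 1155; w = 6; total draws C(8,5) = 56; complement C(6,5) = 6; favorable 56 - 6 = 50; P = 25/28; answer 25/28

25/28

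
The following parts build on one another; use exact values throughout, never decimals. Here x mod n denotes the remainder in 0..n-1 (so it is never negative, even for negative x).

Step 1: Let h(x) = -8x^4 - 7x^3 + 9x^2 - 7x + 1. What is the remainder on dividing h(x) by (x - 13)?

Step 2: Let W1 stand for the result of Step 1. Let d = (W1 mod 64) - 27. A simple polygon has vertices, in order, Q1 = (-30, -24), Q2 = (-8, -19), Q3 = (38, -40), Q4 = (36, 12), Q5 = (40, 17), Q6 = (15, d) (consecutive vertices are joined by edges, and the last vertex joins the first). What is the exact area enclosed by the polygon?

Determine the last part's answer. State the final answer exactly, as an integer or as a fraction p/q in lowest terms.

5143/2

Step 1: remainder = value at the root: -8*(13)^4 - 7*(13)^3 + 9*(13)^2 - 7*(13)^1 + 1 = (-228488) + (-15379) + (1521) + (-91) + (1) = -242436; answer -242436
Step 2: W1 = -242436; d = 33; cross terms: (-30*-19 - -8*-24)=378, (-8*-40 - 38*-19)=1042, (38*12 - 36*-40)=1896, (36*17 - 40*12)=132, (40*33 - 15*17)=1065, (15*-24 - -30*33)=630; twice the area = |5143| = 5143; area = 5143/2; answer 5143/2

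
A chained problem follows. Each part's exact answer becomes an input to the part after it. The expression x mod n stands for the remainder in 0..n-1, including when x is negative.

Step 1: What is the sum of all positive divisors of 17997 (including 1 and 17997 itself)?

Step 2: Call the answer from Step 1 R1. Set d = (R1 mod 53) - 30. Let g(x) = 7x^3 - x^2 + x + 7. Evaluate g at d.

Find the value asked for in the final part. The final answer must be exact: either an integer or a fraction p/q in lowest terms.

Step 1: 17997 = 3 * 7 * 857; sigma = (1 + 3) * (1 + 7) * (1 + 857) = 4 * 8 * 858 = 27456; answer 27456
Step 2: R1 = 27456; d = -28; 7*(-28)^3 - 1*(-28)^2 + 1*(-28)^1 + 7 = (-153664) + (-784) + (-28) + (7) = -154469; answer -154469

-154469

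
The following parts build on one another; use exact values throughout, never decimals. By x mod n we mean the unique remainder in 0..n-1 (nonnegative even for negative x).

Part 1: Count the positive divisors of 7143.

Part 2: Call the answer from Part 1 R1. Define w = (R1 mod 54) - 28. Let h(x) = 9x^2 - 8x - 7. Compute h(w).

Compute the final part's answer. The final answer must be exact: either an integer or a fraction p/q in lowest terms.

5369

Part 1: 7143 = 3 * 2381; number of divisors = (1+1) * (1+1) = 4; answer 4
Part 2: R1 = 4; w = -24; 9*(-24)^2 - 8*(-24)^1 - 7 = (5184) + (192) + (-7) = 5369; answer 5369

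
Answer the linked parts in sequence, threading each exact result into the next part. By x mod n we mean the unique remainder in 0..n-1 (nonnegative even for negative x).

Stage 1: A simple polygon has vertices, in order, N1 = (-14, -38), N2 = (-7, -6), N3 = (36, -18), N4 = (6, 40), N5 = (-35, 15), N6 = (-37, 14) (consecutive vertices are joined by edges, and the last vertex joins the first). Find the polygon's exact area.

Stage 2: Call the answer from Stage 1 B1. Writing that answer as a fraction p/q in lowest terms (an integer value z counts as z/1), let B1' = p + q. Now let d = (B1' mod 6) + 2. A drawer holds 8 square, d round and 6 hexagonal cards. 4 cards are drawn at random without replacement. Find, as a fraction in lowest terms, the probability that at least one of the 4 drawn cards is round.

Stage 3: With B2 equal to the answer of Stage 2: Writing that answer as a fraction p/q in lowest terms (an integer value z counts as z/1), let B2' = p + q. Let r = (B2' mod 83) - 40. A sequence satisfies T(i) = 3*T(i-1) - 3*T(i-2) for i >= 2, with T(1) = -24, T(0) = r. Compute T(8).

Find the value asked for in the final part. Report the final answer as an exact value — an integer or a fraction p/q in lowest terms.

Stage 1: cross terms: (-14*-6 - -7*-38)=-182, (-7*-18 - 36*-6)=342, (36*40 - 6*-18)=1548, (6*15 - -35*40)=1490, (-35*14 - -37*15)=65, (-37*-38 - -14*14)=1602; twice the area = |4865| = 4865; area = 4865/2; answer 4865/2
Stage 2: B1 = 4865/2; threaded value p + q = 4867; d = 3; total draws C(17,4) = 2380; complement C(14,4) = 1001; favorable 2380 - 1001 = 1379; P = 197/340; answer 197/340
Stage 3: B2 = 197/340; threaded value p + q = 537; r = -1; T(2) = 3*(-24) - 3*(-1) = -69; iterating: T(2)=-69, T(3)=-135, T(4)=-198, T(5)=-189, T(6)=27, T(7)=648, T(8)=1863; answer 1863

1863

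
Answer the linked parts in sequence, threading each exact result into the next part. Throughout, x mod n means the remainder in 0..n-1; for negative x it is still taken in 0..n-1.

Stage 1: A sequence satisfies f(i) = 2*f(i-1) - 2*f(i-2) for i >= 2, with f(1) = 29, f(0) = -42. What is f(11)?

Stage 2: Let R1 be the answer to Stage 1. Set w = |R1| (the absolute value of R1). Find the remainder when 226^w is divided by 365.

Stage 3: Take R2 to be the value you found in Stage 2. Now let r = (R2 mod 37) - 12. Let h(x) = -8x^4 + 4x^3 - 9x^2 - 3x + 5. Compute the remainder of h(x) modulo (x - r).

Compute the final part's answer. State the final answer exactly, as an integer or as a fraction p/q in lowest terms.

-5705

Stage 1: f(2) = 2*(29) - 2*(-42) = 142; iterating: f(2)=142, f(3)=226, f(4)=168, f(5)=-116, f(6)=-568, f(7)=-904, f(8)=-672, f(9)=464, f(10)=2272, f(11)=3616; answer 3616
Stage 2: R1 = 3616; w = 3616; squarings mod 365: 226^1=226, 226^2=341, 226^4=211, 226^8=356, 226^16=81, 226^32=356, 226^64=81, 226^128=356, 226^256=81, 226^512=356, 226^1024=81, 226^2048=356; 226^3616 = 226^32 * 226^512 * 226^1024 * 226^2048 = 81 (mod 365); answer 81
Stage 3: R2 = 81; r = -5; remainder = value at the root: -8*(-5)^4 + 4*(-5)^3 - 9*(-5)^2 - 3*(-5)^1 + 5 = (-5000) + (-500) + (-225) + (15) + (5) = -5705; answer -5705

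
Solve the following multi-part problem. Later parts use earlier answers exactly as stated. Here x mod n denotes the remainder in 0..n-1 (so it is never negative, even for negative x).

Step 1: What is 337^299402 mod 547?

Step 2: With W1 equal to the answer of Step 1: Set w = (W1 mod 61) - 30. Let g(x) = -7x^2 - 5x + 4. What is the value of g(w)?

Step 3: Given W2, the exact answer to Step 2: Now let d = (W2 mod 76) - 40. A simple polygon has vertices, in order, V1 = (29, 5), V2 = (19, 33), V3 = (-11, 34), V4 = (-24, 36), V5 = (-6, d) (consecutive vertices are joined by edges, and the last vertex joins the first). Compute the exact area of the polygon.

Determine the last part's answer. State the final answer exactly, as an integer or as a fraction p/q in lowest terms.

993/2

Step 1: squarings mod 547: 337^1=337, 337^2=340, 337^4=183, 337^8=122, 337^16=115, 337^32=97, 337^64=110, 337^128=66, 337^256=527, 337^512=400, 337^1024=276, 337^2048=143, 337^4096=210, 337^8192=340, 337^16384=183, 337^32768=122, 337^65536=115, 337^131072=97, 337^262144=110; 337^299402 = 337^2 * 337^8 * 337^128 * 337^256 * 337^4096 * 337^32768 * 337^262144 = 336 (mod 547); answer 336
Step 2: W1 = 336; w = 1; -7*(1)^2 - 5*(1)^1 + 4 = (-7) + (-5) + (4) = -8; answer -8
Step 3: W2 = -8; d = 28; cross terms: (29*33 - 19*5)=862, (19*34 - -11*33)=1009, (-11*36 - -24*34)=420, (-24*28 - -6*36)=-456, (-6*5 - 29*28)=-842; twice the area = |993| = 993; area = 993/2; answer 993/2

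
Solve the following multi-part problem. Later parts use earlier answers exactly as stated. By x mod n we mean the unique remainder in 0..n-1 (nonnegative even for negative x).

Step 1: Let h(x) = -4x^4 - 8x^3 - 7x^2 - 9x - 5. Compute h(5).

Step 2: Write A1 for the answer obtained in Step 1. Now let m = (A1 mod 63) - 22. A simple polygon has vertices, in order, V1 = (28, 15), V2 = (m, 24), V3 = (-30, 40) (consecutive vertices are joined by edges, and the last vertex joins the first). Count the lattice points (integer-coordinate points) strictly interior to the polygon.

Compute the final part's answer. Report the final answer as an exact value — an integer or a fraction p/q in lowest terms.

Step 1: -4*(5)^4 - 8*(5)^3 - 7*(5)^2 - 9*(5)^1 - 5 = (-2500) + (-1000) + (-175) + (-45) + (-5) = -3725; answer -3725
Step 2: A1 = -3725; m = 33; cross terms: (28*24 - 33*15)=177, (33*40 - -30*24)=2040, (-30*15 - 28*40)=-1570; twice the area = |647| = 647; area = 647/2; boundary points = 1 + 1 + 1 = 3; strictly interior points = area - boundary/2 + 1 = 323; answer 323

323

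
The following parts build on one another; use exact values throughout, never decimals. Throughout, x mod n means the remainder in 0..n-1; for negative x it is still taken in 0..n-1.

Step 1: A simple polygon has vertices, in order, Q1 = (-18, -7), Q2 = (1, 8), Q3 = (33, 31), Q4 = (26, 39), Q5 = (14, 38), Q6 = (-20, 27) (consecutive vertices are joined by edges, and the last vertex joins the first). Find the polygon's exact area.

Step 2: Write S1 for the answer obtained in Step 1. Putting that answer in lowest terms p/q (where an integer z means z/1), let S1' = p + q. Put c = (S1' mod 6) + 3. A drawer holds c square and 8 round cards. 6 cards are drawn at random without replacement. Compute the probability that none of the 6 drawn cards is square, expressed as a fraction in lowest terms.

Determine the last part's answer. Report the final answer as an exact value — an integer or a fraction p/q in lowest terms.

4/429

Step 1: cross terms: (-18*8 - 1*-7)=-137, (1*31 - 33*8)=-233, (33*39 - 26*31)=481, (26*38 - 14*39)=442, (14*27 - -20*38)=1138, (-20*-7 - -18*27)=626; twice the area = |2317| = 2317; area = 2317/2; answer 2317/2
Step 2: S1 = 2317/2; threaded value p + q = 2319; c = 6; total draws C(14,6) = 3003; favorable C(8,6) = 28; P = 4/429; answer 4/429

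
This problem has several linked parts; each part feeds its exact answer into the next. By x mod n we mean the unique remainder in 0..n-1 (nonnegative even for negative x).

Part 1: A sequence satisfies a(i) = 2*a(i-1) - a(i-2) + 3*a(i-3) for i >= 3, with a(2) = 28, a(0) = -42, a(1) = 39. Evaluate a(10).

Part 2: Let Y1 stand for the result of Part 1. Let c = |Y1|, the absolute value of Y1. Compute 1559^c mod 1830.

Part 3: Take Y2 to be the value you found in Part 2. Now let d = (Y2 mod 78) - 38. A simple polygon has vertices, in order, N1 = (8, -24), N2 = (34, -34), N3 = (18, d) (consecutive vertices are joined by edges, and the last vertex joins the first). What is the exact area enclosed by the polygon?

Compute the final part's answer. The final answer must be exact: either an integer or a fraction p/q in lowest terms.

Part 1: a(3) = 2*(28) - 1*(39) + 3*(-42) = -109; iterating: a(3)=-109, a(4)=-129, a(5)=-65, a(6)=-328, a(7)=-978, a(8)=-1823, a(9)=-3652, a(10)=-8415; answer -8415
Part 2: Y1 = -8415; c = 8415; squarings mod 1830: 1559^1=1559, 1559^2=241, 1559^4=1351, 1559^8=691, 1559^16=1681, 1559^32=241, 1559^64=1351, 1559^128=691, 1559^256=1681, 1559^512=241, 1559^1024=1351, 1559^2048=691, 1559^4096=1681, 1559^8192=241; 1559^8415 = 1559^1 * 1559^2 * 1559^4 * 1559^8 * 1559^16 * 1559^64 * 1559^128 * 1559^8192 = 1709 (mod 1830); answer 1709
Part 3: Y2 = 1709; d = 33; cross terms: (8*-34 - 34*-24)=544, (34*33 - 18*-34)=1734, (18*-24 - 8*33)=-696; twice the area = |1582| = 1582; area = 791; answer 791

791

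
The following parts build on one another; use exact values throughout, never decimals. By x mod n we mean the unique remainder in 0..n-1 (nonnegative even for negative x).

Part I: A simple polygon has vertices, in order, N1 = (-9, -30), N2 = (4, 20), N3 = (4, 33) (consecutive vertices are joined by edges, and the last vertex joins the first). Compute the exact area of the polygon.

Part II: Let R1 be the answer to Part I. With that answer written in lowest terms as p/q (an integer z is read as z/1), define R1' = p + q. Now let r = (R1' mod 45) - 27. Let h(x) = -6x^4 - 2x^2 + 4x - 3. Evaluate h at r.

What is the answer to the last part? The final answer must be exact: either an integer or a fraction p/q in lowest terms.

-39495

Part I: cross terms: (-9*20 - 4*-30)=-60, (4*33 - 4*20)=52, (4*-30 - -9*33)=177; twice the area = |169| = 169; area = 169/2; answer 169/2
Part II: R1 = 169/2; threaded value p + q = 171; r = 9; -6*(9)^4 - 2*(9)^2 + 4*(9)^1 - 3 = (-39366) + (-162) + (36) + (-3) = -39495; answer -39495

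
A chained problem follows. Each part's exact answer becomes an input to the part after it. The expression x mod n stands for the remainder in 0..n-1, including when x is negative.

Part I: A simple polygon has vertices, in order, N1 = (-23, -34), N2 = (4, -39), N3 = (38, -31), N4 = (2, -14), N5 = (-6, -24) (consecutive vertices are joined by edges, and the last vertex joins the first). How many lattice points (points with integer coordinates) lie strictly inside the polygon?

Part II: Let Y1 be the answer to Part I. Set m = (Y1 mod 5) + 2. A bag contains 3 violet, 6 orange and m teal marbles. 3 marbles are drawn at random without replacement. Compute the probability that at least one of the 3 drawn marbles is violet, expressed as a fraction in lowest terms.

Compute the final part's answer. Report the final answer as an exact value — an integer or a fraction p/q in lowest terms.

199/364

Part I: cross terms: (-23*-39 - 4*-34)=1033, (4*-31 - 38*-39)=1358, (38*-14 - 2*-31)=-470, (2*-24 - -6*-14)=-132, (-6*-34 - -23*-24)=-348; twice the area = |1441| = 1441; area = 1441/2; boundary points = 1 + 2 + 1 + 2 + 1 = 7; strictly interior points = area - boundary/2 + 1 = 718; answer 718
Part II: Y1 = 718; m = 5; total draws C(14,3) = 364; complement C(11,3) = 165; favorable 364 - 165 = 199; P = 199/364; answer 199/364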